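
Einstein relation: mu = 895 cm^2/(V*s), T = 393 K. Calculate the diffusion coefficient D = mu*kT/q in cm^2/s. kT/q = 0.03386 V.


Step 1: D = mu * (kT/q)
Step 2: D = 895 * 0.03386
Step 3: D = 30.3 cm^2/s

30.3


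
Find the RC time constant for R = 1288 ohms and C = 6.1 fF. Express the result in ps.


Step 1: tau = R * C
Step 2: tau = 1288 * 6.1 fF = 1288 * 6.1e-15 F
Step 3: tau = 7.8568e-12 s = 7.8568 ps

7.8568


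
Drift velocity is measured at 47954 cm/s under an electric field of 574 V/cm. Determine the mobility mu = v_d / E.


Step 1: mu = v_d / E
Step 2: mu = 47954 / 574
Step 3: mu = 83.54 cm^2/(V*s)

83.54


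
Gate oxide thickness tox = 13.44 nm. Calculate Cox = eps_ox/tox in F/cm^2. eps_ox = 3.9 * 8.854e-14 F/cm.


Step 1: eps_ox = 3.9 * 8.854e-14 = 3.45306e-13 F/cm
Step 2: tox in cm = 13.44 nm * 1e-7 = 1.3440e-06 cm
Step 3: Cox = 3.45306e-13 / 1.3440e-06 = 2.57e-07 F/cm^2

2.57e-07


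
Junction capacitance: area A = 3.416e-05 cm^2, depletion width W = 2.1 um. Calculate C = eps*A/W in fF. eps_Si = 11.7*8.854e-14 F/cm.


Step 1: eps_Si = 11.7 * 8.854e-14 = 1.035918e-12 F/cm
Step 2: W in cm = 2.1 * 1e-4 = 2.10e-04 cm
Step 3: C = 1.035918e-12 * 3.416e-05 / 2.10e-04 = 1.685093e-13 F
Step 4: C = 168.51 fF

168.51


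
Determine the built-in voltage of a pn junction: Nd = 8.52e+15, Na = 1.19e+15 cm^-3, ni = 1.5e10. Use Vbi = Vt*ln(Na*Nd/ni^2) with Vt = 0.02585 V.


Step 1: Compute Na*Nd/ni^2 = 1.19e+15 * 8.52e+15 / (1.5e10)^2 = 4.5061e+10
Step 2: ln(4.5061e+10) = 24.5313
Step 3: Vbi = 0.02585 * 24.5313 = 0.634 V

0.634


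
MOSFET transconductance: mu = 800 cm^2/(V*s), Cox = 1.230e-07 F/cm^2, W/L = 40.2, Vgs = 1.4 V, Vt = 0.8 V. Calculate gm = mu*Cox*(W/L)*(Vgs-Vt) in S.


Step 1: Vov = Vgs - Vt = 1.4 - 0.8 = 0.6 V
Step 2: gm = mu * Cox * (W/L) * Vov
Step 3: gm = 800 * 1.230e-07 * 40.2 * 0.6 = 2.37e-03 S

2.37e-03


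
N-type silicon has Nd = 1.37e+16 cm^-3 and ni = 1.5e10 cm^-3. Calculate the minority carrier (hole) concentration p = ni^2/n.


Step 1: Since Nd >> ni, n ≈ Nd = 1.37e+16 cm^-3
Step 2: p = ni^2 / n = (1.5e10)^2 / 1.37e+16
Step 3: p = 2.25e20 / 1.37e+16 = 1.64e+04 cm^-3

1.64e+04


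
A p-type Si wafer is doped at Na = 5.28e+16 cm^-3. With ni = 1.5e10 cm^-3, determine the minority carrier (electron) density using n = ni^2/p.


Step 1: Majority hole concentration p ≈ Na = 5.28e+16 cm^-3
Step 2: n = ni^2 / Na = (1.5e10)^2 / 5.28e+16
Step 3: n = 4.26e+03 cm^-3

4.26e+03


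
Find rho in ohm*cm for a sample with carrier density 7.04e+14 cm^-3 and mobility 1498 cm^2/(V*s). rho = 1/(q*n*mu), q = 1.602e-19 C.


Step 1: sigma = q * n * mu = 1.602e-19 * 7.04e+14 * 1498 = 1.68946e-01 S/cm
Step 2: rho = 1 / sigma = 1 / 1.68946e-01 = 5.919 ohm*cm

5.919


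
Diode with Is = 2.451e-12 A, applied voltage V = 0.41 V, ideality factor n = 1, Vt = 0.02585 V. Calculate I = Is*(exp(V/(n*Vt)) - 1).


Step 1: V/(n*Vt) = 0.41/(1*0.02585) = 15.8607
Step 2: exp(15.8607) = 7.7306e+06
Step 3: I = 2.451e-12 * (7.7306e+06 - 1) = 1.89e-05 A

1.89e-05


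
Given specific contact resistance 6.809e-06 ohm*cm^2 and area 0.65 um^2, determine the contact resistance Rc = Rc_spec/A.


Step 1: Convert area to cm^2: 0.65 um^2 = 6.5000e-09 cm^2
Step 2: Rc = Rc_spec / A = 6.809e-06 / 6.5000e-09
Step 3: Rc = 1.05e+03 ohms

1.05e+03


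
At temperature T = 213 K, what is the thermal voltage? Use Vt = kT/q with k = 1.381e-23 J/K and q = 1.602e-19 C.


Step 1: kT = 1.381e-23 * 213 = 2.94153e-21 J
Step 2: Vt = kT/q = 2.94153e-21 / 1.602e-19
Step 3: Vt = 0.01836 V

0.01836


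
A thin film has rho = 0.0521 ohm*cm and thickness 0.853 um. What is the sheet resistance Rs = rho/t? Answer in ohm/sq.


Step 1: Convert thickness to cm: t = 0.853 um = 8.5300e-05 cm
Step 2: Rs = rho / t = 0.0521 / 8.5300e-05
Step 3: Rs = 610.8 ohm/sq

610.8


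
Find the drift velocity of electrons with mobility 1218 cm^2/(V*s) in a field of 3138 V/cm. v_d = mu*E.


Step 1: v_d = mu * E
Step 2: v_d = 1218 * 3138 = 3822084
Step 3: v_d = 3.82e+06 cm/s

3.82e+06


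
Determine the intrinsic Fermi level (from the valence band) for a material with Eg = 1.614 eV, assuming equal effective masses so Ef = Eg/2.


Step 1: For an intrinsic semiconductor, the Fermi level sits at midgap.
Step 2: Ef = Eg / 2 = 1.614 / 2 = 0.807 eV

0.807


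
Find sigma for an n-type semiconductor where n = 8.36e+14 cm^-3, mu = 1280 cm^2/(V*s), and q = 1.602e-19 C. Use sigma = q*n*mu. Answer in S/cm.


Step 1: sigma = q * n * mu
Step 2: sigma = 1.602e-19 * 8.36e+14 * 1280
Step 3: sigma = 1.714e-01 S/cm

1.714e-01


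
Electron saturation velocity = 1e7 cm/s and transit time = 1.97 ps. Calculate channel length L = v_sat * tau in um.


Step 1: tau in seconds = 1.97 ps * 1e-12 = 1.9700e-12 s
Step 2: L = v_sat * tau = 1e7 * 1.9700e-12 = 1.9700e-05 cm
Step 3: L in um = 1.9700e-05 * 1e4 = 0.197 um

0.197


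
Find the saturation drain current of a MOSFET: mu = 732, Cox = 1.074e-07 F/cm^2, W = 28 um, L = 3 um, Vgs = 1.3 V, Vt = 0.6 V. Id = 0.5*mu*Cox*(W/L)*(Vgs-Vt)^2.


Step 1: Overdrive voltage Vov = Vgs - Vt = 1.3 - 0.6 = 0.7 V
Step 2: W/L = 28/3 = 9.33333
Step 3: Id = 0.5 * 732 * 1.074e-07 * 9.33333 * 0.7^2
Step 4: Id = 1.80e-04 A

1.80e-04


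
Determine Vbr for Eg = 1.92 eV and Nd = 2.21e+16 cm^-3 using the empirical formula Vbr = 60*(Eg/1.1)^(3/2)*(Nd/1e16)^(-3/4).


Step 1: Eg/1.1 = 1.92/1.1 = 1.745455
Step 2: (Eg/1.1)^1.5 = 1.745455^1.5 = 2.306020
Step 3: (Nd/1e16)^(-0.75) = (2.21)^(-0.75) = 0.551704
Step 4: Vbr = 60 * 2.306020 * 0.551704 = 76.3 V

76.3


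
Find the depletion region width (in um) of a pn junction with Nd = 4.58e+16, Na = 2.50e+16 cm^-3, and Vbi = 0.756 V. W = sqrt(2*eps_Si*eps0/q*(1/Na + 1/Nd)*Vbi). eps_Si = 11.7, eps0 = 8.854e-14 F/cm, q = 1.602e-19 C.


Step 1: 1/Na + 1/Nd = 1/2.50e+16 + 1/4.58e+16 = 6.18341e-17
Step 2: 2*eps*eps0/q = 2*11.7*8.854e-14/1.602e-19 = 1.293281e+07
Step 3: W^2 = 1.293281e+07 * 6.18341e-17 * 0.756 = 6.04565e-10
Step 4: W = sqrt(6.04565e-10) = 2.459e-05 cm = 0.2459 um

0.2459


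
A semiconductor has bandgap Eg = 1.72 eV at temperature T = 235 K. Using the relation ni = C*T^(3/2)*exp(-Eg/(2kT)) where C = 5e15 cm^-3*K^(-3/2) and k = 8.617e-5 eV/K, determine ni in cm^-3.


Step 1: Compute kT = 8.617e-5 * 235 = 0.02024995 eV
Step 2: Exponent = -Eg/(2kT) = -1.72/(2*0.02024995) = -42.46924
Step 3: T^(3/2) = 235^1.5 = 3602.48
Step 4: ni = 5e15 * 3602.48 * exp(-42.46924) = 6.48e+00 cm^-3

6.48e+00


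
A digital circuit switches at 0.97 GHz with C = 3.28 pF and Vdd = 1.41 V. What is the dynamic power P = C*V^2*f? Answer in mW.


Step 1: V^2 = 1.41^2 = 1.9881 V^2
Step 2: P = C*V^2*f = 3.28e-12 F * 1.9881 * 0.97e9 Hz
Step 3: P = 6.32533896e-03 W
Step 4: P = 6.325 mW

6.325


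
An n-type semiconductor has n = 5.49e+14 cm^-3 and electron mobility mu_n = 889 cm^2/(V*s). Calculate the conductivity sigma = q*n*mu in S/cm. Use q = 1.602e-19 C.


Step 1: sigma = q * n * mu
Step 2: sigma = 1.602e-19 * 5.49e+14 * 889
Step 3: sigma = 7.819e-02 S/cm

7.819e-02


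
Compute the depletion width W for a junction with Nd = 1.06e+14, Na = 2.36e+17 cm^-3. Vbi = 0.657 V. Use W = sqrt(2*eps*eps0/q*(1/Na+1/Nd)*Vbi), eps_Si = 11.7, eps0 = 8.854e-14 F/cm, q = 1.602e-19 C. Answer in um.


Step 1: 1/Na + 1/Nd = 1/2.36e+17 + 1/1.06e+14 = 9.43820e-15
Step 2: 2*eps*eps0/q = 2*11.7*8.854e-14/1.602e-19 = 1.293281e+07
Step 3: W^2 = 1.293281e+07 * 9.43820e-15 * 0.657 = 8.01950e-08
Step 4: W = sqrt(8.01950e-08) = 2.832e-04 cm = 2.832 um

2.832


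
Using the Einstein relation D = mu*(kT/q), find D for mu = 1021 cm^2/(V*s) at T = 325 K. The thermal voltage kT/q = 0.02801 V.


Step 1: D = mu * (kT/q)
Step 2: D = 1021 * 0.02801
Step 3: D = 28.6 cm^2/s

28.6


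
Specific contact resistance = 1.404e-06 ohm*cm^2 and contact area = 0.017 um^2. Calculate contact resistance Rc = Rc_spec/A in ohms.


Step 1: Convert area to cm^2: 0.017 um^2 = 1.7000e-10 cm^2
Step 2: Rc = Rc_spec / A = 1.404e-06 / 1.7000e-10
Step 3: Rc = 8.26e+03 ohms

8.26e+03


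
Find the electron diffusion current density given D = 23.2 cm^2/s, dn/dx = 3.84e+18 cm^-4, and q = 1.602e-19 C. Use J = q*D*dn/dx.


Step 1: J = q * D * (dn/dx)
Step 2: J = 1.602e-19 * 23.2 * 3.84e+18
Step 3: J = 1.43e+01 A/cm^2

1.43e+01


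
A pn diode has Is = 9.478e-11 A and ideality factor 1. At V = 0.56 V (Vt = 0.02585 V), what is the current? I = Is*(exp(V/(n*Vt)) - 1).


Step 1: V/(n*Vt) = 0.56/(1*0.02585) = 21.6634
Step 2: exp(21.6634) = 2.5603e+09
Step 3: I = 9.478e-11 * (2.5603e+09 - 1) = 2.43e-01 A

2.43e-01


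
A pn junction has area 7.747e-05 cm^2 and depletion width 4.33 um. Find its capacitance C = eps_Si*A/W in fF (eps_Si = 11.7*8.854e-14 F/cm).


Step 1: eps_Si = 11.7 * 8.854e-14 = 1.035918e-12 F/cm
Step 2: W in cm = 4.33 * 1e-4 = 4.33e-04 cm
Step 3: C = 1.035918e-12 * 7.747e-05 / 4.33e-04 = 1.853408e-13 F
Step 4: C = 185.34 fF

185.34


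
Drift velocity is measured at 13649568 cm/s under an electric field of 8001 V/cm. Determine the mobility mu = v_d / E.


Step 1: mu = v_d / E
Step 2: mu = 13649568 / 8001
Step 3: mu = 1705.98 cm^2/(V*s)

1705.98


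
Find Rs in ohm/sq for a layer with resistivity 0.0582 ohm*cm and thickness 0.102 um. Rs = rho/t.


Step 1: Convert thickness to cm: t = 0.102 um = 1.0200e-05 cm
Step 2: Rs = rho / t = 0.0582 / 1.0200e-05
Step 3: Rs = 5705.9 ohm/sq

5705.9


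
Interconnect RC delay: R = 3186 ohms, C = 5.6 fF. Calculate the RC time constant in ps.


Step 1: tau = R * C
Step 2: tau = 3186 * 5.6 fF = 3186 * 5.6e-15 F
Step 3: tau = 1.78416e-11 s = 17.8416 ps

17.8416


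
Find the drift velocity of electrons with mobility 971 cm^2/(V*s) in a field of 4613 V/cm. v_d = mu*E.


Step 1: v_d = mu * E
Step 2: v_d = 971 * 4613 = 4479223
Step 3: v_d = 4.48e+06 cm/s

4.48e+06


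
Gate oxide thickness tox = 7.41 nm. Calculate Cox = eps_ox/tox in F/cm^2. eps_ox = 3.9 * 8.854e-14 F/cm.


Step 1: eps_ox = 3.9 * 8.854e-14 = 3.45306e-13 F/cm
Step 2: tox in cm = 7.41 nm * 1e-7 = 7.4100e-07 cm
Step 3: Cox = 3.45306e-13 / 7.4100e-07 = 4.66e-07 F/cm^2

4.66e-07


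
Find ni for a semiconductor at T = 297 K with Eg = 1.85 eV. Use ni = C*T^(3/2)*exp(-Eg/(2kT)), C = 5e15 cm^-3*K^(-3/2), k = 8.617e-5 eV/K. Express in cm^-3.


Step 1: Compute kT = 8.617e-5 * 297 = 0.02559249 eV
Step 2: Exponent = -Eg/(2kT) = -1.85/(2*0.02559249) = -36.14342
Step 3: T^(3/2) = 297^1.5 = 5118.41
Step 4: ni = 5e15 * 5118.41 * exp(-36.14342) = 5.14e+03 cm^-3

5.14e+03


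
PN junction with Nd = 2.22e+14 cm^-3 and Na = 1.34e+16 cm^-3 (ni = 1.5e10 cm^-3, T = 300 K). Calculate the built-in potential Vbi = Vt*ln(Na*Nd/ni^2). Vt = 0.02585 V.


Step 1: Compute Na*Nd/ni^2 = 1.34e+16 * 2.22e+14 / (1.5e10)^2 = 1.3221e+10
Step 2: ln(1.3221e+10) = 23.3051
Step 3: Vbi = 0.02585 * 23.3051 = 0.602 V

0.602


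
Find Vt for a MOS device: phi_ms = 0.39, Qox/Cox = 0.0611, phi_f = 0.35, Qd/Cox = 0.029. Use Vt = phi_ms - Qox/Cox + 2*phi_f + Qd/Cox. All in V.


Step 1: Vt = phi_ms - Qox/Cox + 2*phi_f + Qd/Cox
Step 2: Vt = 0.39 - 0.0611 + 2*0.35 + 0.029
Step 3: Vt = 0.39 - 0.0611 + 0.7 + 0.029
Step 4: Vt = 1.0579 V

1.0579


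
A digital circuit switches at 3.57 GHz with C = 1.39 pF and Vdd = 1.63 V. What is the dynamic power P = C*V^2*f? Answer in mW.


Step 1: V^2 = 1.63^2 = 2.6569 V^2
Step 2: P = C*V^2*f = 1.39e-12 F * 2.6569 * 3.57e9 Hz
Step 3: P = 1.318433487e-02 W
Step 4: P = 13.184 mW

13.184


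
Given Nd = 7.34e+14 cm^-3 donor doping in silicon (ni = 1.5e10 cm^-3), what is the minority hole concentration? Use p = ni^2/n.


Step 1: Since Nd >> ni, n ≈ Nd = 7.34e+14 cm^-3
Step 2: p = ni^2 / n = (1.5e10)^2 / 7.34e+14
Step 3: p = 2.25e20 / 7.34e+14 = 3.07e+05 cm^-3

3.07e+05


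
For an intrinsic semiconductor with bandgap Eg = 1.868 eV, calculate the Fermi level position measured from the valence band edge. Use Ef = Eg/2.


Step 1: For an intrinsic semiconductor, the Fermi level sits at midgap.
Step 2: Ef = Eg / 2 = 1.868 / 2 = 0.934 eV

0.934


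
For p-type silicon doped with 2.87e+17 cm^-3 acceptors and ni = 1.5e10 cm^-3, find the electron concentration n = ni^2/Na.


Step 1: Majority hole concentration p ≈ Na = 2.87e+17 cm^-3
Step 2: n = ni^2 / Na = (1.5e10)^2 / 2.87e+17
Step 3: n = 7.84e+02 cm^-3

7.84e+02


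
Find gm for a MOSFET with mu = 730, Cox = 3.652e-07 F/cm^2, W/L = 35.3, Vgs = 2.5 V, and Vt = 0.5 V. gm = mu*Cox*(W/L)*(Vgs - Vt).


Step 1: Vov = Vgs - Vt = 2.5 - 0.5 = 2.0 V
Step 2: gm = mu * Cox * (W/L) * Vov
Step 3: gm = 730 * 3.652e-07 * 35.3 * 2.0 = 1.88e-02 S

1.88e-02


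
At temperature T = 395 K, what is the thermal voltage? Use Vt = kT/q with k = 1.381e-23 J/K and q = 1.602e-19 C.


Step 1: kT = 1.381e-23 * 395 = 5.45495e-21 J
Step 2: Vt = kT/q = 5.45495e-21 / 1.602e-19
Step 3: Vt = 0.03405 V

0.03405


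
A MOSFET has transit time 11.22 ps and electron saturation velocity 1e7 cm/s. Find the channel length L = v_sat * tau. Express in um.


Step 1: tau in seconds = 11.22 ps * 1e-12 = 1.1220e-11 s
Step 2: L = v_sat * tau = 1e7 * 1.1220e-11 = 1.1220e-04 cm
Step 3: L in um = 1.1220e-04 * 1e4 = 1.122 um

1.122


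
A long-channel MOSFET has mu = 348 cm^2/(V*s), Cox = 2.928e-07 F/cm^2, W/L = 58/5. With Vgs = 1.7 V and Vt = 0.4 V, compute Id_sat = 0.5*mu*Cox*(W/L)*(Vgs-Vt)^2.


Step 1: Overdrive voltage Vov = Vgs - Vt = 1.7 - 0.4 = 1.3 V
Step 2: W/L = 58/5 = 11.6
Step 3: Id = 0.5 * 348 * 2.928e-07 * 11.6 * 1.3^2
Step 4: Id = 9.99e-04 A

9.99e-04


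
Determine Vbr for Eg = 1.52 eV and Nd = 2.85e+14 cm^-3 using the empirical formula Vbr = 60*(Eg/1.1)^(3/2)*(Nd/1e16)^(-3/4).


Step 1: Eg/1.1 = 1.52/1.1 = 1.381818
Step 2: (Eg/1.1)^1.5 = 1.381818^1.5 = 1.624337
Step 3: (Nd/1e16)^(-0.75) = (0.0285)^(-0.75) = 14.416716
Step 4: Vbr = 60 * 1.624337 * 14.416716 = 1405.1 V

1405.1


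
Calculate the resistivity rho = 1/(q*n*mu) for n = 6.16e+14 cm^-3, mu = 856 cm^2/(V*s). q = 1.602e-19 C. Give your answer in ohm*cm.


Step 1: sigma = q * n * mu = 1.602e-19 * 6.16e+14 * 856 = 8.44728e-02 S/cm
Step 2: rho = 1 / sigma = 1 / 8.44728e-02 = 11.84 ohm*cm

11.84


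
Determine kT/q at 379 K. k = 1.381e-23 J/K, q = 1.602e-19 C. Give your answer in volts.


Step 1: kT = 1.381e-23 * 379 = 5.23399e-21 J
Step 2: Vt = kT/q = 5.23399e-21 / 1.602e-19
Step 3: Vt = 0.03267 V

0.03267


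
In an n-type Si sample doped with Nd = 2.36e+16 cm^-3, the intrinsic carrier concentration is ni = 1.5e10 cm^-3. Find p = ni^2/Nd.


Step 1: Since Nd >> ni, n ≈ Nd = 2.36e+16 cm^-3
Step 2: p = ni^2 / n = (1.5e10)^2 / 2.36e+16
Step 3: p = 2.25e20 / 2.36e+16 = 9.53e+03 cm^-3

9.53e+03


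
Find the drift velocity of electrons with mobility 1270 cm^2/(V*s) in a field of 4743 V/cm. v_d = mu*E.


Step 1: v_d = mu * E
Step 2: v_d = 1270 * 4743 = 6023610
Step 3: v_d = 6.02e+06 cm/s

6.02e+06


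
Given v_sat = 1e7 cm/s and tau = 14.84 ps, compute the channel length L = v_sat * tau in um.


Step 1: tau in seconds = 14.84 ps * 1e-12 = 1.4840e-11 s
Step 2: L = v_sat * tau = 1e7 * 1.4840e-11 = 1.4840e-04 cm
Step 3: L in um = 1.4840e-04 * 1e4 = 1.484 um

1.484


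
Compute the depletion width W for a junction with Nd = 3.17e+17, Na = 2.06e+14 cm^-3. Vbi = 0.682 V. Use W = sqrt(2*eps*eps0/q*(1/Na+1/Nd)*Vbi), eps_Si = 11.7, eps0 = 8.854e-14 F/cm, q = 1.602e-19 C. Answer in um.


Step 1: 1/Na + 1/Nd = 1/2.06e+14 + 1/3.17e+17 = 4.85752e-15
Step 2: 2*eps*eps0/q = 2*11.7*8.854e-14/1.602e-19 = 1.293281e+07
Step 3: W^2 = 1.293281e+07 * 4.85752e-15 * 0.682 = 4.28442e-08
Step 4: W = sqrt(4.28442e-08) = 2.070e-04 cm = 2.07 um

2.07


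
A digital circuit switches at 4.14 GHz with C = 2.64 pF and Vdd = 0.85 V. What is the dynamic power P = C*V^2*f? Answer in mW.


Step 1: V^2 = 0.85^2 = 0.7225 V^2
Step 2: P = C*V^2*f = 2.64e-12 F * 0.7225 * 4.14e9 Hz
Step 3: P = 7.896636e-03 W
Step 4: P = 7.897 mW

7.897


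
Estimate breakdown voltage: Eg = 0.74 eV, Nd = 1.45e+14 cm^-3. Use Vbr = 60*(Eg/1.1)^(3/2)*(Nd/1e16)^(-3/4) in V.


Step 1: Eg/1.1 = 0.74/1.1 = 0.672727
Step 2: (Eg/1.1)^1.5 = 0.672727^1.5 = 0.551770
Step 3: (Nd/1e16)^(-0.75) = (0.0145)^(-0.75) = 23.931725
Step 4: Vbr = 60 * 0.551770 * 23.931725 = 792.3 V

792.3


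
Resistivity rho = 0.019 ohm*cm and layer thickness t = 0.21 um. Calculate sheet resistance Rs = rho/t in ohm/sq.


Step 1: Convert thickness to cm: t = 0.21 um = 2.1000e-05 cm
Step 2: Rs = rho / t = 0.019 / 2.1000e-05
Step 3: Rs = 904.8 ohm/sq

904.8


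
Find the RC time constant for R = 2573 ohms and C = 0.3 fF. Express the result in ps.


Step 1: tau = R * C
Step 2: tau = 2573 * 0.3 fF = 2573 * 3.0e-16 F
Step 3: tau = 7.719e-13 s = 0.7719 ps

0.7719


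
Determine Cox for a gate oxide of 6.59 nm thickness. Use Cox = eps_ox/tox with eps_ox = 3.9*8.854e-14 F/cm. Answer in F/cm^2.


Step 1: eps_ox = 3.9 * 8.854e-14 = 3.45306e-13 F/cm
Step 2: tox in cm = 6.59 nm * 1e-7 = 6.5900e-07 cm
Step 3: Cox = 3.45306e-13 / 6.5900e-07 = 5.24e-07 F/cm^2

5.24e-07


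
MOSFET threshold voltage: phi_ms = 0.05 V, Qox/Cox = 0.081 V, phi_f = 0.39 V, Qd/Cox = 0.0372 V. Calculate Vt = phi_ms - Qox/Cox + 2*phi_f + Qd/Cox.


Step 1: Vt = phi_ms - Qox/Cox + 2*phi_f + Qd/Cox
Step 2: Vt = 0.05 - 0.081 + 2*0.39 + 0.0372
Step 3: Vt = 0.05 - 0.081 + 0.78 + 0.0372
Step 4: Vt = 0.7862 V

0.7862


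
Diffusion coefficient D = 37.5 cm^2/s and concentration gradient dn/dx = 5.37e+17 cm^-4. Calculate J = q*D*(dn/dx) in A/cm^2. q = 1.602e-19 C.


Step 1: J = q * D * (dn/dx)
Step 2: J = 1.602e-19 * 37.5 * 5.37e+17
Step 3: J = 3.23e+00 A/cm^2

3.23e+00


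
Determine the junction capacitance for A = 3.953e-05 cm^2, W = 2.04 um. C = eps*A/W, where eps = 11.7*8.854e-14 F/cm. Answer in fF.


Step 1: eps_Si = 11.7 * 8.854e-14 = 1.035918e-12 F/cm
Step 2: W in cm = 2.04 * 1e-4 = 2.04e-04 cm
Step 3: C = 1.035918e-12 * 3.953e-05 / 2.04e-04 = 2.007345e-13 F
Step 4: C = 200.73 fF

200.73


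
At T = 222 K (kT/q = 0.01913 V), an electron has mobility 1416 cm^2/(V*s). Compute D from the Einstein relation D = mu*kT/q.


Step 1: D = mu * (kT/q)
Step 2: D = 1416 * 0.01913
Step 3: D = 27.09 cm^2/s

27.09


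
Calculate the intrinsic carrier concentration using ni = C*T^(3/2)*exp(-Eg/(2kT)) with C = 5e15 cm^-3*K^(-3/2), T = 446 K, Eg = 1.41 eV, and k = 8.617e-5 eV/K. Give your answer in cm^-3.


Step 1: Compute kT = 8.617e-5 * 446 = 0.03843182 eV
Step 2: Exponent = -Eg/(2kT) = -1.41/(2*0.03843182) = -18.34417
Step 3: T^(3/2) = 446^1.5 = 9418.95
Step 4: ni = 5e15 * 9418.95 * exp(-18.34417) = 5.08e+11 cm^-3

5.08e+11


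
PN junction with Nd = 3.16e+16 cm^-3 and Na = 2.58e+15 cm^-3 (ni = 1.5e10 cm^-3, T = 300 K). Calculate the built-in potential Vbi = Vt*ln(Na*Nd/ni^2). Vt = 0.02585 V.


Step 1: Compute Na*Nd/ni^2 = 2.58e+15 * 3.16e+16 / (1.5e10)^2 = 3.6235e+11
Step 2: ln(3.6235e+11) = 26.6159
Step 3: Vbi = 0.02585 * 26.6159 = 0.688 V

0.688


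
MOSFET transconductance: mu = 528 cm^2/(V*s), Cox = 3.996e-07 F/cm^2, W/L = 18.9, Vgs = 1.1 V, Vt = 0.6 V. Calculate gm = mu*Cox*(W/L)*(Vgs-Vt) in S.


Step 1: Vov = Vgs - Vt = 1.1 - 0.6 = 0.5 V
Step 2: gm = mu * Cox * (W/L) * Vov
Step 3: gm = 528 * 3.996e-07 * 18.9 * 0.5 = 1.99e-03 S

1.99e-03


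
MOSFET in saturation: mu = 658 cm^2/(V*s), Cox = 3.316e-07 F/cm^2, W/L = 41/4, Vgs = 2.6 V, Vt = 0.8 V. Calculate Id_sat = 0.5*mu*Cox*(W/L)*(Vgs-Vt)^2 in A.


Step 1: Overdrive voltage Vov = Vgs - Vt = 2.6 - 0.8 = 1.8 V
Step 2: W/L = 41/4 = 10.25
Step 3: Id = 0.5 * 658 * 3.316e-07 * 10.25 * 1.8^2
Step 4: Id = 3.62e-03 A

3.62e-03


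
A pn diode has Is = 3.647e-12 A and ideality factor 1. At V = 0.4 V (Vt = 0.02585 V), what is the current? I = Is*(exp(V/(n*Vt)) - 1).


Step 1: V/(n*Vt) = 0.4/(1*0.02585) = 15.4739
Step 2: exp(15.4739) = 5.2508e+06
Step 3: I = 3.647e-12 * (5.2508e+06 - 1) = 1.91e-05 A

1.91e-05


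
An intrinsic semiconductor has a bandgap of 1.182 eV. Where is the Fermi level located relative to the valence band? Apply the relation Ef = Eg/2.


Step 1: For an intrinsic semiconductor, the Fermi level sits at midgap.
Step 2: Ef = Eg / 2 = 1.182 / 2 = 0.591 eV

0.591


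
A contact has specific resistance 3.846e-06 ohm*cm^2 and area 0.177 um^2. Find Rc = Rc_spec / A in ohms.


Step 1: Convert area to cm^2: 0.177 um^2 = 1.7700e-09 cm^2
Step 2: Rc = Rc_spec / A = 3.846e-06 / 1.7700e-09
Step 3: Rc = 2.17e+03 ohms

2.17e+03


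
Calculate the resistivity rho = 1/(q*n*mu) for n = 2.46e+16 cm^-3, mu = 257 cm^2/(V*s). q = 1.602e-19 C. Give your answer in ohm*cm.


Step 1: sigma = q * n * mu = 1.602e-19 * 2.46e+16 * 257 = 1.01282e+00 S/cm
Step 2: rho = 1 / sigma = 1 / 1.01282e+00 = 0.9873 ohm*cm

0.9873


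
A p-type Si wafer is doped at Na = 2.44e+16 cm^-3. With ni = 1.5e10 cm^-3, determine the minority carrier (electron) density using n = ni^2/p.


Step 1: Majority hole concentration p ≈ Na = 2.44e+16 cm^-3
Step 2: n = ni^2 / Na = (1.5e10)^2 / 2.44e+16
Step 3: n = 9.22e+03 cm^-3

9.22e+03


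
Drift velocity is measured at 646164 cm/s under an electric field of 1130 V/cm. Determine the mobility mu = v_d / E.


Step 1: mu = v_d / E
Step 2: mu = 646164 / 1130
Step 3: mu = 571.83 cm^2/(V*s)

571.83


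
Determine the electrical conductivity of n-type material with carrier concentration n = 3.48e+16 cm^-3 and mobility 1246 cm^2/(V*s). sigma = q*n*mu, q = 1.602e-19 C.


Step 1: sigma = q * n * mu
Step 2: sigma = 1.602e-19 * 3.48e+16 * 1246
Step 3: sigma = 6.946e+00 S/cm

6.946e+00


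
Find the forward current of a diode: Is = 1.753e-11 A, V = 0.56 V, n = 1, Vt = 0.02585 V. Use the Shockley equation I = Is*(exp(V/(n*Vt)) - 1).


Step 1: V/(n*Vt) = 0.56/(1*0.02585) = 21.6634
Step 2: exp(21.6634) = 2.5603e+09
Step 3: I = 1.753e-11 * (2.5603e+09 - 1) = 4.49e-02 A

4.49e-02


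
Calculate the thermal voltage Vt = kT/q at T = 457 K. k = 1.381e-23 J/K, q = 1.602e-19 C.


Step 1: kT = 1.381e-23 * 457 = 6.31117e-21 J
Step 2: Vt = kT/q = 6.31117e-21 / 1.602e-19
Step 3: Vt = 0.0394 V

0.0394


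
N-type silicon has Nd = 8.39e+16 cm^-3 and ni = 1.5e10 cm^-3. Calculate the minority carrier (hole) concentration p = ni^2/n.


Step 1: Since Nd >> ni, n ≈ Nd = 8.39e+16 cm^-3
Step 2: p = ni^2 / n = (1.5e10)^2 / 8.39e+16
Step 3: p = 2.25e20 / 8.39e+16 = 2.68e+03 cm^-3

2.68e+03


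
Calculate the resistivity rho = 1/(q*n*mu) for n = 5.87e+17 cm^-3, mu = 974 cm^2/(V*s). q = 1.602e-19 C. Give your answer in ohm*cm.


Step 1: sigma = q * n * mu = 1.602e-19 * 5.87e+17 * 974 = 9.15924e+01 S/cm
Step 2: rho = 1 / sigma = 1 / 9.15924e+01 = 0.01092 ohm*cm

0.01092


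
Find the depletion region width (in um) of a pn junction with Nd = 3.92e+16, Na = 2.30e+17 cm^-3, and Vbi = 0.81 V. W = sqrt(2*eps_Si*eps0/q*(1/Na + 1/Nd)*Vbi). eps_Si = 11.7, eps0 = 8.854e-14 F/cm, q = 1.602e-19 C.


Step 1: 1/Na + 1/Nd = 1/2.30e+17 + 1/3.92e+16 = 2.98580e-17
Step 2: 2*eps*eps0/q = 2*11.7*8.854e-14/1.602e-19 = 1.293281e+07
Step 3: W^2 = 1.293281e+07 * 2.98580e-17 * 0.81 = 3.12780e-10
Step 4: W = sqrt(3.12780e-10) = 1.769e-05 cm = 0.1769 um

0.1769


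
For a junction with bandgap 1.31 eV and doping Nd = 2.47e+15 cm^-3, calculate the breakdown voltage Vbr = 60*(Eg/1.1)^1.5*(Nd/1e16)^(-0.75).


Step 1: Eg/1.1 = 1.31/1.1 = 1.190909
Step 2: (Eg/1.1)^1.5 = 1.190909^1.5 = 1.299624
Step 3: (Nd/1e16)^(-0.75) = (0.247)^(-0.75) = 2.854153
Step 4: Vbr = 60 * 1.299624 * 2.854153 = 222.6 V

222.6


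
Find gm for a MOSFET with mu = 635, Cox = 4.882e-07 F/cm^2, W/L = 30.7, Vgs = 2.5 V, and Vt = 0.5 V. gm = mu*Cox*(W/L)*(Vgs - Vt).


Step 1: Vov = Vgs - Vt = 2.5 - 0.5 = 2.0 V
Step 2: gm = mu * Cox * (W/L) * Vov
Step 3: gm = 635 * 4.882e-07 * 30.7 * 2.0 = 1.90e-02 S

1.90e-02


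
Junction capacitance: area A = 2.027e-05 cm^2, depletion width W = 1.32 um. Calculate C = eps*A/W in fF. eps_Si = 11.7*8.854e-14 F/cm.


Step 1: eps_Si = 11.7 * 8.854e-14 = 1.035918e-12 F/cm
Step 2: W in cm = 1.32 * 1e-4 = 1.32e-04 cm
Step 3: C = 1.035918e-12 * 2.027e-05 / 1.32e-04 = 1.590762e-13 F
Step 4: C = 159.08 fF

159.08


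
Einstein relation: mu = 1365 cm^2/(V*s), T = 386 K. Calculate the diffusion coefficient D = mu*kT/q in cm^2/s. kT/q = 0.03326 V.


Step 1: D = mu * (kT/q)
Step 2: D = 1365 * 0.03326
Step 3: D = 45.4 cm^2/s

45.4


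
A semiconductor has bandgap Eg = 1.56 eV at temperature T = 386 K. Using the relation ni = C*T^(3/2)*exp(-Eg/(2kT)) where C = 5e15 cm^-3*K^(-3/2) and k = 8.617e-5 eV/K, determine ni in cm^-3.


Step 1: Compute kT = 8.617e-5 * 386 = 0.03326162 eV
Step 2: Exponent = -Eg/(2kT) = -1.56/(2*0.03326162) = -23.45045
Step 3: T^(3/2) = 386^1.5 = 7583.70
Step 4: ni = 5e15 * 7583.70 * exp(-23.45045) = 2.48e+09 cm^-3

2.48e+09


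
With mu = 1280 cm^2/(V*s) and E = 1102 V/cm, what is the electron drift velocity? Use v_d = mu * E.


Step 1: v_d = mu * E
Step 2: v_d = 1280 * 1102 = 1410560
Step 3: v_d = 1.41e+06 cm/s

1.41e+06


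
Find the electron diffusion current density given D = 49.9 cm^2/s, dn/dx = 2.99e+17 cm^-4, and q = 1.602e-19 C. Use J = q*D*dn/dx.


Step 1: J = q * D * (dn/dx)
Step 2: J = 1.602e-19 * 49.9 * 2.99e+17
Step 3: J = 2.39e+00 A/cm^2

2.39e+00


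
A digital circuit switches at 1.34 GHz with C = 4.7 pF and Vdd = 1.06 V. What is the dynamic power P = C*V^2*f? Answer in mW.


Step 1: V^2 = 1.06^2 = 1.1236 V^2
Step 2: P = C*V^2*f = 4.7e-12 F * 1.1236 * 1.34e9 Hz
Step 3: P = 7.0764328e-03 W
Step 4: P = 7.076 mW

7.076


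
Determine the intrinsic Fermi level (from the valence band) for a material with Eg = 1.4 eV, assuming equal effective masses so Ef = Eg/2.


Step 1: For an intrinsic semiconductor, the Fermi level sits at midgap.
Step 2: Ef = Eg / 2 = 1.4 / 2 = 0.7 eV

0.7


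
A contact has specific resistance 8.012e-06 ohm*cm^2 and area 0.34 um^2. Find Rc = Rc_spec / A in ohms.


Step 1: Convert area to cm^2: 0.34 um^2 = 3.4000e-09 cm^2
Step 2: Rc = Rc_spec / A = 8.012e-06 / 3.4000e-09
Step 3: Rc = 2.36e+03 ohms

2.36e+03


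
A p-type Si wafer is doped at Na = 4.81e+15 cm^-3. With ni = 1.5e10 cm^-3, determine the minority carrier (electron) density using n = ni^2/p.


Step 1: Majority hole concentration p ≈ Na = 4.81e+15 cm^-3
Step 2: n = ni^2 / Na = (1.5e10)^2 / 4.81e+15
Step 3: n = 4.68e+04 cm^-3

4.68e+04


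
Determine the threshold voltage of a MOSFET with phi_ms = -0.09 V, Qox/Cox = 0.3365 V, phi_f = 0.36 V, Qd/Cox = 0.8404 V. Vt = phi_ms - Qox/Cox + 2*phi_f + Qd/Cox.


Step 1: Vt = phi_ms - Qox/Cox + 2*phi_f + Qd/Cox
Step 2: Vt = -0.09 - 0.3365 + 2*0.36 + 0.8404
Step 3: Vt = -0.09 - 0.3365 + 0.72 + 0.8404
Step 4: Vt = 1.1339 V

1.1339


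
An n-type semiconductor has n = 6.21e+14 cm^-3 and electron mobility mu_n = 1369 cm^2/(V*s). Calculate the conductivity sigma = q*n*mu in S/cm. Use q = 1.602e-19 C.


Step 1: sigma = q * n * mu
Step 2: sigma = 1.602e-19 * 6.21e+14 * 1369
Step 3: sigma = 1.362e-01 S/cm

1.362e-01


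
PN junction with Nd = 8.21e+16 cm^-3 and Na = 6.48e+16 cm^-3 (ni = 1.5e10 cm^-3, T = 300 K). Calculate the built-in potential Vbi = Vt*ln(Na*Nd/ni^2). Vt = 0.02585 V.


Step 1: Compute Na*Nd/ni^2 = 6.48e+16 * 8.21e+16 / (1.5e10)^2 = 2.3645e+13
Step 2: ln(2.3645e+13) = 30.7942
Step 3: Vbi = 0.02585 * 30.7942 = 0.796 V

0.796


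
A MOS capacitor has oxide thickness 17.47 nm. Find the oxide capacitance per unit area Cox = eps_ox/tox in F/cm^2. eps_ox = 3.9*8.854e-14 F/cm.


Step 1: eps_ox = 3.9 * 8.854e-14 = 3.45306e-13 F/cm
Step 2: tox in cm = 17.47 nm * 1e-7 = 1.7470e-06 cm
Step 3: Cox = 3.45306e-13 / 1.7470e-06 = 1.98e-07 F/cm^2

1.98e-07


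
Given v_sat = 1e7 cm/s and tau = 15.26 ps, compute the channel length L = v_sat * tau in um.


Step 1: tau in seconds = 15.26 ps * 1e-12 = 1.5260e-11 s
Step 2: L = v_sat * tau = 1e7 * 1.5260e-11 = 1.5260e-04 cm
Step 3: L in um = 1.5260e-04 * 1e4 = 1.526 um

1.526


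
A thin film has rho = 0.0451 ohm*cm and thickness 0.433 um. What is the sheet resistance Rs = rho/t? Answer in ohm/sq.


Step 1: Convert thickness to cm: t = 0.433 um = 4.3300e-05 cm
Step 2: Rs = rho / t = 0.0451 / 4.3300e-05
Step 3: Rs = 1041.6 ohm/sq

1041.6


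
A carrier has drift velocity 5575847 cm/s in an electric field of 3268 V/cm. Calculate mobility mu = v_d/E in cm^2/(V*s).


Step 1: mu = v_d / E
Step 2: mu = 5575847 / 3268
Step 3: mu = 1706.2 cm^2/(V*s)

1706.2


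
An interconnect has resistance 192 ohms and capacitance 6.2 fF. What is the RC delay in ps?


Step 1: tau = R * C
Step 2: tau = 192 * 6.2 fF = 192 * 6.2e-15 F
Step 3: tau = 1.1904e-12 s = 1.1904 ps

1.1904


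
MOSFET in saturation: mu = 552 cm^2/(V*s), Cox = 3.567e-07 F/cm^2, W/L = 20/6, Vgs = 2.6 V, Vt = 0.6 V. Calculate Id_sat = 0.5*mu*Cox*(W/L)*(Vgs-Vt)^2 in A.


Step 1: Overdrive voltage Vov = Vgs - Vt = 2.6 - 0.6 = 2.0 V
Step 2: W/L = 20/6 = 3.33333
Step 3: Id = 0.5 * 552 * 3.567e-07 * 3.33333 * 2.0^2
Step 4: Id = 1.31e-03 A

1.31e-03


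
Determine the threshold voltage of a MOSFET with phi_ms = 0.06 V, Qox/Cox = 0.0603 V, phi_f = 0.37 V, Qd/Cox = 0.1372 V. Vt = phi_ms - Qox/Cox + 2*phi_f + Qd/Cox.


Step 1: Vt = phi_ms - Qox/Cox + 2*phi_f + Qd/Cox
Step 2: Vt = 0.06 - 0.0603 + 2*0.37 + 0.1372
Step 3: Vt = 0.06 - 0.0603 + 0.74 + 0.1372
Step 4: Vt = 0.8769 V

0.8769


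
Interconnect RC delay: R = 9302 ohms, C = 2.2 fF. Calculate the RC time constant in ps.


Step 1: tau = R * C
Step 2: tau = 9302 * 2.2 fF = 9302 * 2.2e-15 F
Step 3: tau = 2.04644e-11 s = 20.4644 ps

20.4644


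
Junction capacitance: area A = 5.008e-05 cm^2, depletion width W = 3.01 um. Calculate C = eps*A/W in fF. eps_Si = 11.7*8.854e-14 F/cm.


Step 1: eps_Si = 11.7 * 8.854e-14 = 1.035918e-12 F/cm
Step 2: W in cm = 3.01 * 1e-4 = 3.01e-04 cm
Step 3: C = 1.035918e-12 * 5.008e-05 / 3.01e-04 = 1.723547e-13 F
Step 4: C = 172.35 fF

172.35


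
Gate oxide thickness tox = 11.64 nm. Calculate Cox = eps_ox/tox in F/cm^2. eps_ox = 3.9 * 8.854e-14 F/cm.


Step 1: eps_ox = 3.9 * 8.854e-14 = 3.45306e-13 F/cm
Step 2: tox in cm = 11.64 nm * 1e-7 = 1.1640e-06 cm
Step 3: Cox = 3.45306e-13 / 1.1640e-06 = 2.97e-07 F/cm^2

2.97e-07


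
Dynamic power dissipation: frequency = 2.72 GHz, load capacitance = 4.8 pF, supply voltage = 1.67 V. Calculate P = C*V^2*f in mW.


Step 1: V^2 = 1.67^2 = 2.7889 V^2
Step 2: P = C*V^2*f = 4.8e-12 F * 2.7889 * 2.72e9 Hz
Step 3: P = 3.64118784e-02 W
Step 4: P = 36.412 mW

36.412


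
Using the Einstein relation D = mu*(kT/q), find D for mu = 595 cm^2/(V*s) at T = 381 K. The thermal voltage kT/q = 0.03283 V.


Step 1: D = mu * (kT/q)
Step 2: D = 595 * 0.03283
Step 3: D = 19.53 cm^2/s

19.53


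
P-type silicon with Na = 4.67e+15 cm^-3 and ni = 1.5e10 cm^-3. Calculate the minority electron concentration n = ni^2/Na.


Step 1: Majority hole concentration p ≈ Na = 4.67e+15 cm^-3
Step 2: n = ni^2 / Na = (1.5e10)^2 / 4.67e+15
Step 3: n = 4.82e+04 cm^-3

4.82e+04


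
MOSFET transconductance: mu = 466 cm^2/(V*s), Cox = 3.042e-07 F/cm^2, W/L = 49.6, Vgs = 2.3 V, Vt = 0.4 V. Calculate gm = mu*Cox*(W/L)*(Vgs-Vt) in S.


Step 1: Vov = Vgs - Vt = 2.3 - 0.4 = 1.9 V
Step 2: gm = mu * Cox * (W/L) * Vov
Step 3: gm = 466 * 3.042e-07 * 49.6 * 1.9 = 1.34e-02 S

1.34e-02


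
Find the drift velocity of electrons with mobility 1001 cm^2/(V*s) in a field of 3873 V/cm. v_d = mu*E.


Step 1: v_d = mu * E
Step 2: v_d = 1001 * 3873 = 3876873
Step 3: v_d = 3.88e+06 cm/s

3.88e+06


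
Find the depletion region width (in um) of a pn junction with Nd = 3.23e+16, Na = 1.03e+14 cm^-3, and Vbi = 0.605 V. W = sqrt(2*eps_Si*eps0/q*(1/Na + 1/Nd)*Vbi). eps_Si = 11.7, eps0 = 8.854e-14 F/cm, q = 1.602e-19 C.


Step 1: 1/Na + 1/Nd = 1/1.03e+14 + 1/3.23e+16 = 9.73970e-15
Step 2: 2*eps*eps0/q = 2*11.7*8.854e-14/1.602e-19 = 1.293281e+07
Step 3: W^2 = 1.293281e+07 * 9.73970e-15 * 0.605 = 7.62068e-08
Step 4: W = sqrt(7.62068e-08) = 2.761e-04 cm = 2.761 um

2.761


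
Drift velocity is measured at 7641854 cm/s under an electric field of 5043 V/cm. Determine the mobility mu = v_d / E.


Step 1: mu = v_d / E
Step 2: mu = 7641854 / 5043
Step 3: mu = 1515.34 cm^2/(V*s)

1515.34


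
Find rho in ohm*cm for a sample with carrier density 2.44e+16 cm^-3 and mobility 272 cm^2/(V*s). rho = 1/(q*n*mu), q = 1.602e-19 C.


Step 1: sigma = q * n * mu = 1.602e-19 * 2.44e+16 * 272 = 1.06322e+00 S/cm
Step 2: rho = 1 / sigma = 1 / 1.06322e+00 = 0.9405 ohm*cm

0.9405


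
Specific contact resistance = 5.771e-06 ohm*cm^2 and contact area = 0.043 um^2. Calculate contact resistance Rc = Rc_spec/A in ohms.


Step 1: Convert area to cm^2: 0.043 um^2 = 4.3000e-10 cm^2
Step 2: Rc = Rc_spec / A = 5.771e-06 / 4.3000e-10
Step 3: Rc = 1.34e+04 ohms

1.34e+04


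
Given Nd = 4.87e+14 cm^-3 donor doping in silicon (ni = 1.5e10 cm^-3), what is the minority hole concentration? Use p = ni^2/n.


Step 1: Since Nd >> ni, n ≈ Nd = 4.87e+14 cm^-3
Step 2: p = ni^2 / n = (1.5e10)^2 / 4.87e+14
Step 3: p = 2.25e20 / 4.87e+14 = 4.62e+05 cm^-3

4.62e+05


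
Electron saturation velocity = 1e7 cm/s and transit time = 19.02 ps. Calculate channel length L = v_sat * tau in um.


Step 1: tau in seconds = 19.02 ps * 1e-12 = 1.9020e-11 s
Step 2: L = v_sat * tau = 1e7 * 1.9020e-11 = 1.9020e-04 cm
Step 3: L in um = 1.9020e-04 * 1e4 = 1.902 um

1.902


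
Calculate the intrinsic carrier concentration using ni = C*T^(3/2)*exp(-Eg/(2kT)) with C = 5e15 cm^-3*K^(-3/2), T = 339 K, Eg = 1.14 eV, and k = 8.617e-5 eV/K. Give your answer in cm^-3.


Step 1: Compute kT = 8.617e-5 * 339 = 0.02921163 eV
Step 2: Exponent = -Eg/(2kT) = -1.14/(2*0.02921163) = -19.51278
Step 3: T^(3/2) = 339^1.5 = 6241.65
Step 4: ni = 5e15 * 6241.65 * exp(-19.51278) = 1.05e+11 cm^-3

1.05e+11


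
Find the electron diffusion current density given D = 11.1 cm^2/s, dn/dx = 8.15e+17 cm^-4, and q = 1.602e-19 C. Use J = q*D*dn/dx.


Step 1: J = q * D * (dn/dx)
Step 2: J = 1.602e-19 * 11.1 * 8.15e+17
Step 3: J = 1.45e+00 A/cm^2

1.45e+00


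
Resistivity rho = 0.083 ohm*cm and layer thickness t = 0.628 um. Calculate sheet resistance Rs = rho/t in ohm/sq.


Step 1: Convert thickness to cm: t = 0.628 um = 6.2800e-05 cm
Step 2: Rs = rho / t = 0.083 / 6.2800e-05
Step 3: Rs = 1321.7 ohm/sq

1321.7


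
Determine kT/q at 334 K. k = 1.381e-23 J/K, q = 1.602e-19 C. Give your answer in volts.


Step 1: kT = 1.381e-23 * 334 = 4.61254e-21 J
Step 2: Vt = kT/q = 4.61254e-21 / 1.602e-19
Step 3: Vt = 0.02879 V

0.02879


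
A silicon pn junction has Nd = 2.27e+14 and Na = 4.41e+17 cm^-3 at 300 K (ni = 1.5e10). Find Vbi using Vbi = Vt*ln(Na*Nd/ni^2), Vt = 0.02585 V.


Step 1: Compute Na*Nd/ni^2 = 4.41e+17 * 2.27e+14 / (1.5e10)^2 = 4.4492e+11
Step 2: ln(4.4492e+11) = 26.8212
Step 3: Vbi = 0.02585 * 26.8212 = 0.693 V

0.693


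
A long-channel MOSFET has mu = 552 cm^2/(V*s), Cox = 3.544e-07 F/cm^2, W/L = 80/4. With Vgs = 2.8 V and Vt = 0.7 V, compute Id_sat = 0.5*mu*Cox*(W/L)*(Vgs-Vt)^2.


Step 1: Overdrive voltage Vov = Vgs - Vt = 2.8 - 0.7 = 2.1 V
Step 2: W/L = 80/4 = 20
Step 3: Id = 0.5 * 552 * 3.544e-07 * 20 * 2.1^2
Step 4: Id = 8.63e-03 A

8.63e-03


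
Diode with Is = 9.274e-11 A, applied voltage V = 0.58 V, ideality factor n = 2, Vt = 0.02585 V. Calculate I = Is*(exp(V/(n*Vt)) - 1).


Step 1: V/(n*Vt) = 0.58/(2*0.02585) = 11.2186
Step 2: exp(11.2186) = 7.4503e+04
Step 3: I = 9.274e-11 * (7.4503e+04 - 1) = 6.91e-06 A

6.91e-06


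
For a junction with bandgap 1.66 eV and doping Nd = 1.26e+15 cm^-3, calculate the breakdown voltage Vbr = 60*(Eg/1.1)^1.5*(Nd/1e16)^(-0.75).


Step 1: Eg/1.1 = 1.66/1.1 = 1.509091
Step 2: (Eg/1.1)^1.5 = 1.509091^1.5 = 1.853844
Step 3: (Nd/1e16)^(-0.75) = (0.126)^(-0.75) = 4.728486
Step 4: Vbr = 60 * 1.853844 * 4.728486 = 526.0 V

526.0


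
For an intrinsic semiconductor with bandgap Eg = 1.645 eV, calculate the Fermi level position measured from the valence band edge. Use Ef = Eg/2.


Step 1: For an intrinsic semiconductor, the Fermi level sits at midgap.
Step 2: Ef = Eg / 2 = 1.645 / 2 = 0.8225 eV

0.8225


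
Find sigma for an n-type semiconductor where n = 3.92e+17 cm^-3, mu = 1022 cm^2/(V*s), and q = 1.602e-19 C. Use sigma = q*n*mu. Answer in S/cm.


Step 1: sigma = q * n * mu
Step 2: sigma = 1.602e-19 * 3.92e+17 * 1022
Step 3: sigma = 6.418e+01 S/cm

6.418e+01


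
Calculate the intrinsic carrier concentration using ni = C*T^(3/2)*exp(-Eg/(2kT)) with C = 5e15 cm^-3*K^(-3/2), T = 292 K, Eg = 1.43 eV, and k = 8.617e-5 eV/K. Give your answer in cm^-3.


Step 1: Compute kT = 8.617e-5 * 292 = 0.02516164 eV
Step 2: Exponent = -Eg/(2kT) = -1.43/(2*0.02516164) = -28.41627
Step 3: T^(3/2) = 292^1.5 = 4989.70
Step 4: ni = 5e15 * 4989.70 * exp(-28.41627) = 1.14e+07 cm^-3

1.14e+07


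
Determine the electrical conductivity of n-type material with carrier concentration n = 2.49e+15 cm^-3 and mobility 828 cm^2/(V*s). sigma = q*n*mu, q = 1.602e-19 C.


Step 1: sigma = q * n * mu
Step 2: sigma = 1.602e-19 * 2.49e+15 * 828
Step 3: sigma = 3.303e-01 S/cm

3.303e-01


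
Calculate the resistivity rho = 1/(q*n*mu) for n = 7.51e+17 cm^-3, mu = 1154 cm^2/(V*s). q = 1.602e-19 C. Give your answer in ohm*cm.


Step 1: sigma = q * n * mu = 1.602e-19 * 7.51e+17 * 1154 = 1.38838e+02 S/cm
Step 2: rho = 1 / sigma = 1 / 1.38838e+02 = 0.007203 ohm*cm

0.007203


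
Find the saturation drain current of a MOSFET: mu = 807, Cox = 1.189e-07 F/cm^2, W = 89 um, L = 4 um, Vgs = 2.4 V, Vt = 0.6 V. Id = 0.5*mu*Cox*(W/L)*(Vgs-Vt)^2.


Step 1: Overdrive voltage Vov = Vgs - Vt = 2.4 - 0.6 = 1.8 V
Step 2: W/L = 89/4 = 22.25
Step 3: Id = 0.5 * 807 * 1.189e-07 * 22.25 * 1.8^2
Step 4: Id = 3.46e-03 A

3.46e-03


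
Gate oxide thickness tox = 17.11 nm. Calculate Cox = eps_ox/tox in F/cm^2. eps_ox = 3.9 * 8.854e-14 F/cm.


Step 1: eps_ox = 3.9 * 8.854e-14 = 3.45306e-13 F/cm
Step 2: tox in cm = 17.11 nm * 1e-7 = 1.7110e-06 cm
Step 3: Cox = 3.45306e-13 / 1.7110e-06 = 2.02e-07 F/cm^2

2.02e-07


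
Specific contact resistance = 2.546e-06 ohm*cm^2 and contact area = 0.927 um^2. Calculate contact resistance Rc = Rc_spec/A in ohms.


Step 1: Convert area to cm^2: 0.927 um^2 = 9.2700e-09 cm^2
Step 2: Rc = Rc_spec / A = 2.546e-06 / 9.2700e-09
Step 3: Rc = 2.75e+02 ohms

2.75e+02


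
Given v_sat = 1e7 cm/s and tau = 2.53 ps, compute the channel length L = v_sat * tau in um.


Step 1: tau in seconds = 2.53 ps * 1e-12 = 2.5300e-12 s
Step 2: L = v_sat * tau = 1e7 * 2.5300e-12 = 2.5300e-05 cm
Step 3: L in um = 2.5300e-05 * 1e4 = 0.253 um

0.253


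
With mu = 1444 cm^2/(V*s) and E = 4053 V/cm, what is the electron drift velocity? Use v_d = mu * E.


Step 1: v_d = mu * E
Step 2: v_d = 1444 * 4053 = 5852532
Step 3: v_d = 5.85e+06 cm/s

5.85e+06


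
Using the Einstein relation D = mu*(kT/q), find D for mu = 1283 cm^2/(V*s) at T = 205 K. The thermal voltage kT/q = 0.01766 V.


Step 1: D = mu * (kT/q)
Step 2: D = 1283 * 0.01766
Step 3: D = 22.66 cm^2/s

22.66


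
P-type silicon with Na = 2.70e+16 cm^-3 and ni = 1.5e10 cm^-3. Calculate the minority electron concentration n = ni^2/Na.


Step 1: Majority hole concentration p ≈ Na = 2.70e+16 cm^-3
Step 2: n = ni^2 / Na = (1.5e10)^2 / 2.70e+16
Step 3: n = 8.33e+03 cm^-3

8.33e+03


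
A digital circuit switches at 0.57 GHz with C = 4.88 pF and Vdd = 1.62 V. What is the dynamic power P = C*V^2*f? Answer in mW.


Step 1: V^2 = 1.62^2 = 2.6244 V^2
Step 2: P = C*V^2*f = 4.88e-12 F * 2.6244 * 0.57e9 Hz
Step 3: P = 7.30003104e-03 W
Step 4: P = 7.3 mW

7.3


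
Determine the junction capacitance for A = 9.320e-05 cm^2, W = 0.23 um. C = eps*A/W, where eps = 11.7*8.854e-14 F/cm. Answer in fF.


Step 1: eps_Si = 11.7 * 8.854e-14 = 1.035918e-12 F/cm
Step 2: W in cm = 0.23 * 1e-4 = 2.30e-05 cm
Step 3: C = 1.035918e-12 * 9.320e-05 / 2.30e-05 = 4.197720e-12 F
Step 4: C = 4197.72 fF

4197.72


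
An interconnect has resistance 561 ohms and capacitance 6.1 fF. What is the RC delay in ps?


Step 1: tau = R * C
Step 2: tau = 561 * 6.1 fF = 561 * 6.1e-15 F
Step 3: tau = 3.4221e-12 s = 3.4221 ps

3.4221
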